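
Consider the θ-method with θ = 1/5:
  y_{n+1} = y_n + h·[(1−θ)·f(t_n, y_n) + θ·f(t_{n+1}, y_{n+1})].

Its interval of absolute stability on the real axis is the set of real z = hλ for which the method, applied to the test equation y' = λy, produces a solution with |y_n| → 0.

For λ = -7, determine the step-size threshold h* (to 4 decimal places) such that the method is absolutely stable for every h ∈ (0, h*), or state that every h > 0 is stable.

(-3.3333,0); λ=-7 ⇒ h* = (10/3)/7 = 0.4762.

Set f=λy, z=hλ:
  y_{n+1} = y_n + z·[4/5·y_n + 1/5·y_{n+1}] ⇒ (1 − 1/5z)y_{n+1} = (1 + 4/5z)y_n
  R(z) = (1 + 4/5z)/(1 − 1/5z).

Need |R(x)|<1, x<0.
x=-0.41: |R|=0.6211
R=−1: 1+4/5x = −1+1/5x ⇒ -3/5x=2 ⇒ x=2/(-3/5)=-3.3333
Confirm numerically:
  x=-3.095: |R|=0.91167 <1
  x=-2.881: |R|=0.82781 <1
  x=-1.347: |R|=0.06113 <1
  x=-3.836: |R|=1.17067 >1
  x=-3.356: |R|=1.00814 >1
Stable set (-3.3333, 0).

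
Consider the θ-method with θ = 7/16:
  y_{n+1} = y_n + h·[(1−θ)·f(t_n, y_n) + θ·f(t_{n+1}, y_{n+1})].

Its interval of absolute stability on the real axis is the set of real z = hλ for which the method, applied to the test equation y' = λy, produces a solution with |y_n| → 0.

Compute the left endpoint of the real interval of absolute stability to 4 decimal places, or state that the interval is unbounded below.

left endpoint -16.0000.

Set f=λy, z=hλ:
  y_{n+1} = y_n + z·[9/16·y_n + 7/16·y_{n+1}] ⇒ (1 − 7/16z)y_{n+1} = (1 + 9/16z)y_n
  ⇒ R(z) = (1 + 9/16z)/(1 − 7/16z).

Solve |R(x)|<1 on ℝ⁻.
x=-0.63: |R|=0.5061
R=−1: 1+9/16x = −1+7/16x ⇒ -1/8x=2 ⇒ x=2/(-1/8)=-16.0000
Confirm numerically:
  x=-15.456: |R|=0.99124 <1
  x=-14.994: |R|=0.98337 <1
  x=-13.457: |R|=0.95385 <1
  x=-13.404: |R|=0.95273 <1
  x=-16.482: |R|=1.00734 >1
  x=-16.021: |R|=1.00033 >1
Interval (-16.0000, 0).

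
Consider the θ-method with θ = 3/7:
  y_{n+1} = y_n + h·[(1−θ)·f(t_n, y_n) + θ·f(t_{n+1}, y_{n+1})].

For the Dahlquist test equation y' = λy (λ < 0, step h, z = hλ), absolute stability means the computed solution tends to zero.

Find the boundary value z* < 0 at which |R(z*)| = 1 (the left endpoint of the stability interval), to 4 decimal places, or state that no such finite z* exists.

On y'=λy, z=hλ:
  y_{n+1} = y_n + z·[4/7·y_n + 3/7·y_{n+1}] ⇒ (1 − 3/7z)y_{n+1} = (1 + 4/7z)y_n
  R(z) = (1 + 4/7z)/(1 − 3/7z).

Solve |R(x)|<1 on ℝ⁻.
x=-0.54: |R|=0.5615
R=−1: 1+4/7x = −1+3/7x ⇒ -1/7x=2 ⇒ x=2/(-1/7)=-14.0000
Confirm numerically:
  x=-13.758: |R|=0.99499 <1
  x=-10.824: |R|=0.91954 <1
  x=-9.992: |R|=0.89161 <1
  x=-8.877: |R|=0.84767 <1
  x=-14.544: |R|=1.01074 >1
  x=-14.420: |R|=1.00836 >1
Interval (-14.0000, 0).

z* = -14.0000.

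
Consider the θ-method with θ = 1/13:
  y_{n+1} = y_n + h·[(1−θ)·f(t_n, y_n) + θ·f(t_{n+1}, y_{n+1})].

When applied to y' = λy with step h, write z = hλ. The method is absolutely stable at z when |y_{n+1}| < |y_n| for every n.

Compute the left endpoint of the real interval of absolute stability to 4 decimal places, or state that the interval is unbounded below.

z* = -2.3636.

Test eqn y'=λy, z=hλ:
  y_{n+1} = y_n + z·[12/13·y_n + 1/13·y_{n+1}] ⇒ (1 − 1/13z)y_{n+1} = (1 + 12/13z)y_n
  so R(z) = (1 + 12/13z)/(1 − 1/13z).

Find x<0 with |R(x)|<1.
x=-0.66: |R|=0.3719
R=−1: 1+12/13x = −1+1/13x ⇒ -11/13x=2 ⇒ x=2/(-11/13)=-2.3636
Confirm numerically:
  x=-2.203: |R|=0.88377 <1
  x=-2.101: |R|=0.80869 <1
  x=-1.203: |R|=0.10111 <1
  x=-1.023: |R|=0.05163 <1
  x=-2.737: |R|=1.26098 >1
  x=-2.444: |R|=1.05724 >1
Stable set (-2.3636, 0).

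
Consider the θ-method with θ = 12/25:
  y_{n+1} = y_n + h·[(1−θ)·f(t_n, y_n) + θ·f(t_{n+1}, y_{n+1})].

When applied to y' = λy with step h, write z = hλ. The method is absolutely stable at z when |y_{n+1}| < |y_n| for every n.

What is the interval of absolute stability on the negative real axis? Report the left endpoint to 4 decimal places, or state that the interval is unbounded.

(-50.0000, 0).

Set f=λy, z=hλ:
  y_{n+1} = y_n + z·[13/25·y_n + 12/25·y_{n+1}] ⇒ (1 − 12/25z)y_{n+1} = (1 + 13/25z)y_n
  so R(z) = (1 + 13/25z)/(1 − 12/25z).

Need |R(x)|<1, x<0.
x=-0.47: |R|=0.6165
R=−1: 1+13/25x = −1+12/25x ⇒ -1/25x=2 ⇒ x=2/(-1/25)=-50.0000
Confirm numerically:
  x=-47.901: |R|=0.99650 <1
  x=-36.244: |R|=0.97009 <1
  x=-33.394: |R|=0.96099 <1
  x=-50.277: |R|=1.00044 >1
  x=-50.236: |R|=1.00038 >1
Stable set (-50.0000, 0).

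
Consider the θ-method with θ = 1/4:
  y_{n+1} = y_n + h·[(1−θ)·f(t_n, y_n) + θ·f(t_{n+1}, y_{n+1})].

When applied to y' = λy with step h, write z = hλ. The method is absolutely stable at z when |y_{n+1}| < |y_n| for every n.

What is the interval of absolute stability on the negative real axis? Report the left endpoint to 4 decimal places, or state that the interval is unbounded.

(-4.0000, 0).

Test eqn y'=λy, z=hλ:
  y_{n+1} = y_n + z·[3/4·y_n + 1/4·y_{n+1}] ⇒ (1 − 1/4z)y_{n+1} = (1 + 3/4z)y_n
  Hence R(z) = (1 + 3/4z)/(1 − 1/4z).

Solve |R(x)|<1 on ℝ⁻.
x=-1.11: |R|=0.1311
R=−1: 1+3/4x = −1+1/4x ⇒ -1/2x=2 ⇒ x=2/(-1/2)=-4.0000
Confirm numerically:
  x=-3.691: |R|=0.91965 <1
  x=-3.122: |R|=0.75344 <1
  x=-2.224: |R|=0.42931 <1
  x=-1.996: |R|=0.33155 <1
  x=-4.502: |R|=1.11809 >1
  x=-4.352: |R|=1.08429 >1
Interval (-4.0000, 0).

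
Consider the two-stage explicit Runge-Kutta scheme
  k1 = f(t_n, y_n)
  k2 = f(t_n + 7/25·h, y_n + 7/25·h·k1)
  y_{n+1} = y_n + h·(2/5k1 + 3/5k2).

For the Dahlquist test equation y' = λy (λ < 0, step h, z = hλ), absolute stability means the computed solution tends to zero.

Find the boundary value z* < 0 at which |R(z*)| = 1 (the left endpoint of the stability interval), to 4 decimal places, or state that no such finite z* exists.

left endpoint -5.9524.

On y'=λy, z=hλ:
  k1=λy_n ⇒ h·k1=z·y_n;  k2=λ(1+7/25z)y_n ⇒ h·k2=z(1+7/25z)y_n
  y_{n+1}/y_n = 1 + 2/5z + 3/5z(1+7/25z) = 1 + z + 21/125z²
  R(z) = 1 + z + 21/125z².

Solve |R(x)|<1 on ℝ⁻.
x=-0.42: |R|=0.6096
R=1: x+21/125x²=0 ⇒ x=−125/21=-5.9524; min R=1−1/(4·21/125)=-0.4881>−1
Confirm numerically:
  x=-5.417: |R|=0.51277 <1
  x=-3.680: |R|=0.40488 <1
  x=-2.538: |R|=0.45584 <1
  x=-2.409: |R|=0.43405 <1
  x=-6.341: |R|=1.41399 >1
  x=-6.119: |R|=1.17128 >1
  x=-6.050: |R|=1.09922 >1
Stable set (-5.9524, 0).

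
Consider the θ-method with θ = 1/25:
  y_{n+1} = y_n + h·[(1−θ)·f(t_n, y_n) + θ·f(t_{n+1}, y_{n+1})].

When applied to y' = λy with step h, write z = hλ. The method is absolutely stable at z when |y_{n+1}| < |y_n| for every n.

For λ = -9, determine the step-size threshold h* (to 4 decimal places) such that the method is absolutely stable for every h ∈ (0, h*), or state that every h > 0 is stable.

Set f=λy, z=hλ:
  y_{n+1} = y_n + z·[24/25·y_n + 1/25·y_{n+1}] ⇒ (1 − 1/25z)y_{n+1} = (1 + 24/25z)y_n
  Hence R(z) = (1 + 24/25z)/(1 − 1/25z).

Boundary: |R(x)|=1, x<0.
x=-1.52: |R|=0.4329
R=−1: 1+24/25x = −1+1/25x ⇒ -23/25x=2 ⇒ x=2/(-23/25)=-2.1739
Confirm numerically:
  x=-1.646: |R|=0.54432 <1
  x=-1.500: |R|=0.41509 <1
  x=-1.356: |R|=0.28623 <1
  x=-2.773: |R|=1.49613 >1
  x=-2.455: |R|=1.23548 >1
Interval (-2.1739, 0).

(-2.1739,0); λ=-9 ⇒ h* = (50/23)/9 = 0.2415.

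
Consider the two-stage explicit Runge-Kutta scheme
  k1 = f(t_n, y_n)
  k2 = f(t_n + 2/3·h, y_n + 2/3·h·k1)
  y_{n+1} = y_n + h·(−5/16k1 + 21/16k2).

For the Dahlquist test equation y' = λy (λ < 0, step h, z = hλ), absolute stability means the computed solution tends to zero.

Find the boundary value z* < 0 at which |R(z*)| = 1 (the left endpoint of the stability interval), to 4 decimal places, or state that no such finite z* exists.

z* = -1.1429.

On y'=λy, z=hλ:
  k1=λy_n ⇒ h·k1=z·y_n;  k2=λ(1+2/3z)y_n ⇒ h·k2=z(1+2/3z)y_n
  y_{n+1}/y_n = 1 − 5/16z + 21/16z(1+2/3z) = 1 + z + 7/8z²
  R(z) = 1 + z + 7/8z².

Solve |R(x)|<1 on ℝ⁻.
x=-0.95: |R|=0.8397
R=1: x+7/8x²=0 ⇒ x=−8/7=-1.1429; min R=1−1/(4·7/8)=0.7143>−1
Confirm numerically:
  x=-1.094: |R|=0.95323 <1
  x=-0.839: |R|=0.77693 <1
  x=-0.549: |R|=0.71473 <1
  x=-0.457: |R|=0.72574 <1
  x=-1.490: |R|=1.45259 >1
  x=-1.262: |R|=1.13156 >1
Stable set (-1.1429, 0).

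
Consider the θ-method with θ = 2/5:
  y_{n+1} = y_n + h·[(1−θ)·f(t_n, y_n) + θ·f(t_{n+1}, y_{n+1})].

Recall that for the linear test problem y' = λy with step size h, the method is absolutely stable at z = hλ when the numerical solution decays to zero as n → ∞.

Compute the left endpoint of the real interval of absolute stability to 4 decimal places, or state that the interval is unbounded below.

left endpoint -10.0000.

On y'=λy, z=hλ:
  y_{n+1} = y_n + z·[3/5·y_n + 2/5·y_{n+1}] ⇒ (1 − 2/5z)y_{n+1} = (1 + 3/5z)y_n
  ⇒ R(z) = (1 + 3/5z)/(1 − 2/5z).

Solve |R(x)|<1 on ℝ⁻.
x=-1.75: |R|=0.0294
R=−1: 1+3/5x = −1+2/5x ⇒ -1/5x=2 ⇒ x=2/(-1/5)=-10.0000
Confirm numerically:
  x=-8.319: |R|=0.92231 <1
  x=-8.068: |R|=0.90859 <1
  x=-6.855: |R|=0.83191 <1
  x=-4.268: |R|=0.57654 <1
  x=-10.477: |R|=1.01838 >1
  x=-10.240: |R|=1.00942 >1
  x=-10.196: |R|=1.00772 >1
So |R|<1 on (-10.0000, 0).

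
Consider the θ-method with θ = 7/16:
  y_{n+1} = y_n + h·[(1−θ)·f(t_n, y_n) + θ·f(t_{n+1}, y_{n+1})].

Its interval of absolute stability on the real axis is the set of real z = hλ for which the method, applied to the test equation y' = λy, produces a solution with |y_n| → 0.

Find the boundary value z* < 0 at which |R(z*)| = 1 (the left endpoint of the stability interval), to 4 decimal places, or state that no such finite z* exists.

z* = -16.0000.

Test eqn y'=λy, z=hλ:
  y_{n+1} = y_n + z·[9/16·y_n + 7/16·y_{n+1}] ⇒ (1 − 7/16z)y_{n+1} = (1 + 9/16z)y_n
  Hence R(z) = (1 + 9/16z)/(1 − 7/16z).

Need |R(x)|<1, x<0.
x=-1.44: |R|=0.1166
R=−1: 1+9/16x = −1+7/16x ⇒ -1/8x=2 ⇒ x=2/(-1/8)=-16.0000
Confirm numerically:
  x=-15.590: |R|=0.99345 <1
  x=-11.698: |R|=0.91210 <1
  x=-8.724: |R|=0.81118 <1
  x=-16.578: |R|=1.00875 >1
  x=-16.037: |R|=1.00058 >1
So |R|<1 on (-16.0000, 0).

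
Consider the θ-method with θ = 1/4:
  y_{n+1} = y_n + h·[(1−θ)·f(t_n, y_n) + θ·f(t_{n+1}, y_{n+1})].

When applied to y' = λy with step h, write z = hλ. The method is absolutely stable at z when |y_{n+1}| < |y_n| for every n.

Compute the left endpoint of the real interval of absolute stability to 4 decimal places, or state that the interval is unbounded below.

z* = -4.0000.

Set f=λy, z=hλ:
  y_{n+1} = y_n + z·[3/4·y_n + 1/4·y_{n+1}] ⇒ (1 − 1/4z)y_{n+1} = (1 + 3/4z)y_n
  Hence R(z) = (1 + 3/4z)/(1 − 1/4z).

Need |R(x)|<1, x<0.
x=-1.06: |R|=0.1621
R=−1: 1+3/4x = −1+1/4x ⇒ -1/2x=2 ⇒ x=2/(-1/2)=-4.0000
Confirm numerically:
  x=-2.548: |R|=0.55651 <1
  x=-2.383: |R|=0.49334 <1
  x=-2.225: |R|=0.42972 <1
  x=-4.371: |R|=1.08864 >1
  x=-4.368: |R|=1.08795 >1
  x=-4.352: |R|=1.08429 >1
So |R|<1 on (-4.0000, 0).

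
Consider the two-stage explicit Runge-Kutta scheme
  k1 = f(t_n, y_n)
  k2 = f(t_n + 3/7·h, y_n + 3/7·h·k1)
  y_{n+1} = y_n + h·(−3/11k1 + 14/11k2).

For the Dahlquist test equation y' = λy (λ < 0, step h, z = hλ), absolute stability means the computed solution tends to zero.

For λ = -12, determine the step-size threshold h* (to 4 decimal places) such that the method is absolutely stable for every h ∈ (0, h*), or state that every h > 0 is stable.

(-1.8333,0); λ=-12 ⇒ h* = (11/6)/12 = 0.1528.

Test eqn y'=λy, z=hλ:
  k1=λy_n ⇒ h·k1=z·y_n;  k2=λ(1+3/7z)y_n ⇒ h·k2=z(1+3/7z)y_n
  y_{n+1}/y_n = 1 − 3/11z + 14/11z(1+3/7z) = 1 + z + 6/11z²
  ⇒ R(z) = 1 + z + 6/11z².

Boundary: |R(x)|=1, x<0.
x=-1.43: |R|=0.6854
R=1: x+6/11x²=0 ⇒ x=−11/6=-1.8333; min R=1−1/(4·6/11)=0.5417>−1
Confirm numerically:
  x=-1.403: |R|=0.67068 <1
  x=-1.262: |R|=0.60671 <1
  x=-0.846: |R|=0.54439 <1
  x=-0.818: |R|=0.54698 <1
  x=-2.019: |R|=1.20447 >1
  x=-1.914: |R|=1.08422 >1
Interval (-1.8333, 0).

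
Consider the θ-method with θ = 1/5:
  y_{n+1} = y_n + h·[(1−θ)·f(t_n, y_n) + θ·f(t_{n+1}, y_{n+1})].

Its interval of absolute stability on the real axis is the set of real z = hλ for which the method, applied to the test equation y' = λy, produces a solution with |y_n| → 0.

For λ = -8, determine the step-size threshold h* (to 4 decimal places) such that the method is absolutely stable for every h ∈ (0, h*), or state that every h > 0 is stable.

On y'=λy, z=hλ:
  y_{n+1} = y_n + z·[4/5·y_n + 1/5·y_{n+1}] ⇒ (1 − 1/5z)y_{n+1} = (1 + 4/5z)y_n
  ⇒ R(z) = (1 + 4/5z)/(1 − 1/5z).

Find x<0 with |R(x)|<1.
x=-1.39: |R|=0.0876
R=−1: 1+4/5x = −1+1/5x ⇒ -3/5x=2 ⇒ x=2/(-3/5)=-3.3333
Confirm numerically:
  x=-3.159: |R|=0.93590 <1
  x=-2.687: |R|=0.74776 <1
  x=-1.583: |R|=0.20234 <1
  x=-1.566: |R|=0.19251 <1
  x=-3.734: |R|=1.13762 >1
  x=-3.594: |R|=1.09099 >1
So |R|<1 on (-3.3333, 0).

(-3.3333,0); λ=-8 ⇒ h* = (10/3)/8 = 0.4167.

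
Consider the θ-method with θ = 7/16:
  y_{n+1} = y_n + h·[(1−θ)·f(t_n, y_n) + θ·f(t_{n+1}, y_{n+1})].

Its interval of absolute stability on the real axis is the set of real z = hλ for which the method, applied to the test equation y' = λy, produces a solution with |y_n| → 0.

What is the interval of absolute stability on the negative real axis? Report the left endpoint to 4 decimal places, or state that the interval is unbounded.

z∈(-16.0000,0).

Test eqn y'=λy, z=hλ:
  y_{n+1} = y_n + z·[9/16·y_n + 7/16·y_{n+1}] ⇒ (1 − 7/16z)y_{n+1} = (1 + 9/16z)y_n
  Hence R(z) = (1 + 9/16z)/(1 − 7/16z).

Need |R(x)|<1, x<0.
x=-0.82: |R|=0.3965
R=−1: 1+9/16x = −1+7/16x ⇒ -1/8x=2 ⇒ x=2/(-1/8)=-16.0000
Confirm numerically:
  x=-14.837: |R|=0.98059 <1
  x=-14.389: |R|=0.97240 <1
  x=-11.652: |R|=0.91087 <1
  x=-11.200: |R|=0.89831 <1
  x=-16.285: |R|=1.00438 >1
  x=-16.209: |R|=1.00323 >1
  x=-16.087: |R|=1.00135 >1
Interval (-16.0000, 0).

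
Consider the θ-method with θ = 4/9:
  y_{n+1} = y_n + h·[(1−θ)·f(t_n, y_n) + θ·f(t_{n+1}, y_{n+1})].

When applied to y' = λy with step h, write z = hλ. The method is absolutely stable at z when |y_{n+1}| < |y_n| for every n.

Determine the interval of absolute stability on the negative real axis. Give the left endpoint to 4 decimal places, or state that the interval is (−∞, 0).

(-18.0000, 0).

Set f=λy, z=hλ:
  y_{n+1} = y_n + z·[5/9·y_n + 4/9·y_{n+1}] ⇒ (1 − 4/9z)y_{n+1} = (1 + 5/9z)y_n
  R(z) = (1 + 5/9z)/(1 − 4/9z).

Find x<0 with |R(x)|<1.
x=-1.43: |R|=0.1257
R=−1: 1+5/9x = −1+4/9x ⇒ -1/9x=2 ⇒ x=2/(-1/9)=-18.0000
Confirm numerically:
  x=-17.022: |R|=0.98731 <1
  x=-8.599: |R|=0.78337 <1
  x=-7.700: |R|=0.74121 <1
  x=-18.547: |R|=1.00658 >1
  x=-18.145: |R|=1.00178 >1
Stable set (-18.0000, 0).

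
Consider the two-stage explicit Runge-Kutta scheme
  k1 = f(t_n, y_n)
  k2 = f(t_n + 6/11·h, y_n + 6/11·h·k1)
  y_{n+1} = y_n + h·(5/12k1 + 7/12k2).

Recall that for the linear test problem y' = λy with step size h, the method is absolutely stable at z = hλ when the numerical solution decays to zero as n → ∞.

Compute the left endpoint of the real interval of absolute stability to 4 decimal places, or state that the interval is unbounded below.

With y'=λy (z=hλ):
  k1=λy_n ⇒ h·k1=z·y_n;  k2=λ(1+6/11z)y_n ⇒ h·k2=z(1+6/11z)y_n
  y_{n+1}/y_n = 1 + 5/12z + 7/12z(1+6/11z) = 1 + z + 7/22z²
  R(z) = 1 + z + 7/22z².

Boundary: |R(x)|=1, x<0.
x=-1.09: |R|=0.2880
R=1: x+7/22x²=0 ⇒ x=−22/7=-3.1429; min R=1−1/(4·7/22)=0.2143>−1
Confirm numerically:
  x=-1.931: |R|=0.25542 <1
  x=-1.681: |R|=0.21811 <1
  x=-1.668: |R|=0.21725 <1
  x=-1.421: |R|=0.22149 <1
  x=-3.450: |R|=1.33716 >1
  x=-3.370: |R|=1.24356 >1
  x=-3.324: |R|=1.19158 >1
Interval (-3.1429, 0).

z* = -3.1429.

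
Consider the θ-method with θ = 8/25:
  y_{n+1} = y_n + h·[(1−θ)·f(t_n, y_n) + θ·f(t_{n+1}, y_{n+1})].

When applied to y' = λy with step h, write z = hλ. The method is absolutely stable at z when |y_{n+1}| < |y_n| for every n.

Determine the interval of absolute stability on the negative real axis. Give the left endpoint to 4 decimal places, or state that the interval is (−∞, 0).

Set f=λy, z=hλ:
  y_{n+1} = y_n + z·[17/25·y_n + 8/25·y_{n+1}] ⇒ (1 − 8/25z)y_{n+1} = (1 + 17/25z)y_n
  R(z) = (1 + 17/25z)/(1 − 8/25z).

Find x<0 with |R(x)|<1.
x=-1.64: |R|=0.0756
R=−1: 1+17/25x = −1+8/25x ⇒ -9/25x=2 ⇒ x=2/(-9/25)=-5.5556
Confirm numerically:
  x=-4.929: |R|=0.91248 <1
  x=-4.882: |R|=0.90536 <1
  x=-4.135: |R|=0.77987 <1
  x=-5.935: |R|=1.04712 >1
  x=-5.795: |R|=1.03020 >1
  x=-5.743: |R|=1.02378 >1
Interval (-5.5556, 0).

(-5.5556, 0).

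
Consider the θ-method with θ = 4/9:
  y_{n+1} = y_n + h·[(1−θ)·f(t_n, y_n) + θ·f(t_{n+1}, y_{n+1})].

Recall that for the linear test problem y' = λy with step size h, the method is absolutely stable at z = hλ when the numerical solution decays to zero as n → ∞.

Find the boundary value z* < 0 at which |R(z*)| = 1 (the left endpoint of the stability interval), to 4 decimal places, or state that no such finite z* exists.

Set f=λy, z=hλ:
  y_{n+1} = y_n + z·[5/9·y_n + 4/9·y_{n+1}] ⇒ (1 − 4/9z)y_{n+1} = (1 + 5/9z)y_n
  Hence R(z) = (1 + 5/9z)/(1 − 4/9z).

Boundary: |R(x)|=1, x<0.
x=-1.73: |R|=0.0220
R=−1: 1+5/9x = −1+4/9x ⇒ -1/9x=2 ⇒ x=2/(-1/9)=-18.0000
Confirm numerically:
  x=-10.931: |R|=0.86592 <1
  x=-10.714: |R|=0.85950 <1
  x=-7.997: |R|=0.75595 <1
  x=-18.480: |R|=1.00579 >1
  x=-18.322: |R|=1.00391 >1
So |R|<1 on (-18.0000, 0).

left endpoint -18.0000.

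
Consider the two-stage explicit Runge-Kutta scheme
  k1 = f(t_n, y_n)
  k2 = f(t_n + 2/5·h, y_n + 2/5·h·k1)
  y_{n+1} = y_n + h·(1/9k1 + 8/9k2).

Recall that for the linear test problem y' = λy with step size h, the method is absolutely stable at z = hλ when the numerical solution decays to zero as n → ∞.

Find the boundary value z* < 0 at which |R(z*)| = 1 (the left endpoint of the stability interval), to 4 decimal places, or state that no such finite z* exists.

z* = -2.8125.

On y'=λy, z=hλ:
  k1=λy_n ⇒ h·k1=z·y_n;  k2=λ(1+2/5z)y_n ⇒ h·k2=z(1+2/5z)y_n
  y_{n+1}/y_n = 1 + 1/9z + 8/9z(1+2/5z) = 1 + z + 16/45z²
  Hence R(z) = 1 + z + 16/45z².

Solve |R(x)|<1 on ℝ⁻.
x=-0.47: |R|=0.6085
R=1: x+16/45x²=0 ⇒ x=−45/16=-2.8125; min R=1−1/(4·16/45)=0.2969>−1
Confirm numerically:
  x=-2.181: |R|=0.51029 <1
  x=-1.822: |R|=0.35833 <1
  x=-1.571: |R|=0.30653 <1
  x=-3.315: |R|=1.59228 >1
  x=-3.266: |R|=1.52662 >1
  x=-2.996: |R|=1.19547 >1
Stable set (-2.8125, 0).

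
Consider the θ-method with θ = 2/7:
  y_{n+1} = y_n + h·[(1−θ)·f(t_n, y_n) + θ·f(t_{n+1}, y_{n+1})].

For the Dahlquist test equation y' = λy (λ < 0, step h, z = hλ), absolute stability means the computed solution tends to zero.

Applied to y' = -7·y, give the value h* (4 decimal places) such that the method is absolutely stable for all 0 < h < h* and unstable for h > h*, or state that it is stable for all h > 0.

(-4.6667,0); λ=-7 ⇒ h* = (14/3)/7 = 0.6667.

Set f=λy, z=hλ:
  y_{n+1} = y_n + z·[5/7·y_n + 2/7·y_{n+1}] ⇒ (1 − 2/7z)y_{n+1} = (1 + 5/7z)y_n
  ⇒ R(z) = (1 + 5/7z)/(1 − 2/7z).

Solve |R(x)|<1 on ℝ⁻.
x=-0.56: |R|=0.5172
R=−1: 1+5/7x = −1+2/7x ⇒ -3/7x=2 ⇒ x=2/(-3/7)=-4.6667
Confirm numerically:
  x=-4.218: |R|=0.91280 <1
  x=-3.646: |R|=0.78575 <1
  x=-3.585: |R|=0.77100 <1
  x=-3.508: |R|=0.75200 <1
  x=-5.115: |R|=1.07806 >1
  x=-4.948: |R|=1.04995 >1
  x=-4.925: |R|=1.04599 >1
Interval (-4.6667, 0).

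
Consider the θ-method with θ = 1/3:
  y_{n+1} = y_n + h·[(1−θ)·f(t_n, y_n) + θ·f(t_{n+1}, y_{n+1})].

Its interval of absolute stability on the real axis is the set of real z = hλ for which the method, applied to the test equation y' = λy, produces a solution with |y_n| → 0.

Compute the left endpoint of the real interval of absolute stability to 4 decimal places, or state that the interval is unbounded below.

On y'=λy, z=hλ:
  y_{n+1} = y_n + z·[2/3·y_n + 1/3·y_{n+1}] ⇒ (1 − 1/3z)y_{n+1} = (1 + 2/3z)y_n
  so R(z) = (1 + 2/3z)/(1 − 1/3z).

Need |R(x)|<1, x<0.
x=-0.77: |R|=0.3873
R=−1: 1+2/3x = −1+1/3x ⇒ -1/3x=2 ⇒ x=2/(-1/3)=-6.0000
Confirm numerically:
  x=-4.218: |R|=0.75312 <1
  x=-3.566: |R|=0.62930 <1
  x=-3.329: |R|=0.57797 <1
  x=-6.512: |R|=1.05383 >1
  x=-6.322: |R|=1.03454 >1
Stable set (-6.0000, 0).

left endpoint -6.0000.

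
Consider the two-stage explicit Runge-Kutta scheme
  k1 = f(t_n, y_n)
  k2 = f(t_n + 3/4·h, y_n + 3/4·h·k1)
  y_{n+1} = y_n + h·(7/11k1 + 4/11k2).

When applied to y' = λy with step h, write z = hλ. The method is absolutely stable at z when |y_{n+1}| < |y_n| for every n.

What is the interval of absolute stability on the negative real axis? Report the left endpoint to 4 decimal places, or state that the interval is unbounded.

On y'=λy, z=hλ:
  k1=λy_n ⇒ h·k1=z·y_n;  k2=λ(1+3/4z)y_n ⇒ h·k2=z(1+3/4z)y_n
  y_{n+1}/y_n = 1 + 7/11z + 4/11z(1+3/4z) = 1 + z + 3/11z²
  so R(z) = 1 + z + 3/11z².

Find x<0 with |R(x)|<1.
x=-0.83: |R|=0.3579
R=1: x+3/11x²=0 ⇒ x=−11/3=-3.6667; min R=1−1/(4·3/11)=0.0833>−1
Confirm numerically:
  x=-3.141: |R|=0.54969 <1
  x=-2.925: |R|=0.40835 <1
  x=-2.892: |R|=0.38900 <1
  x=-3.973: |R|=1.33193 >1
  x=-3.816: |R|=1.15542 >1
Stable set (-3.6667, 0).

(-3.6667, 0).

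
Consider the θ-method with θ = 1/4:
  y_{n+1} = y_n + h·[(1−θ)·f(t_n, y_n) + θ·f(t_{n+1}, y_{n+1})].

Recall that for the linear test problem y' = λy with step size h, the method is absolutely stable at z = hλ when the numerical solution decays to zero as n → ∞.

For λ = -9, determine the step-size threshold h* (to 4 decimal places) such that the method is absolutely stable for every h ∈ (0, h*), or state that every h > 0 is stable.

Set f=λy, z=hλ:
  y_{n+1} = y_n + z·[3/4·y_n + 1/4·y_{n+1}] ⇒ (1 − 1/4z)y_{n+1} = (1 + 3/4z)y_n
  Hence R(z) = (1 + 3/4z)/(1 − 1/4z).

Find x<0 with |R(x)|<1.
x=-1.77: |R|=0.2270
R=−1: 1+3/4x = −1+1/4x ⇒ -1/2x=2 ⇒ x=2/(-1/2)=-4.0000
Confirm numerically:
  x=-3.783: |R|=0.94424 <1
  x=-3.026: |R|=0.72274 <1
  x=-1.876: |R|=0.27706 <1
  x=-4.213: |R|=1.05187 >1
  x=-4.208: |R|=1.05068 >1
So |R|<1 on (-4.0000, 0).

(-4.0000,0); λ=-9 ⇒ h* = (4)/9 = 0.4444.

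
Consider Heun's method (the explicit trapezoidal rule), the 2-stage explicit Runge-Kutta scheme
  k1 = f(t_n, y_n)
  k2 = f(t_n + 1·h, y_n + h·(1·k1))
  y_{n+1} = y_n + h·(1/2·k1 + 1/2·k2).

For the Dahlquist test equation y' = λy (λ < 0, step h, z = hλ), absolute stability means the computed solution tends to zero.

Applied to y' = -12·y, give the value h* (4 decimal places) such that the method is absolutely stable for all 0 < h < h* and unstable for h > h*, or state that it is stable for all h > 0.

On y'=λy, z=hλ:
  order 2, 2-stage ⇒ R(z)=1+z+z^2/2
  (e.g. R(-0.63)=0.56845, |R|=0.56845)

Boundary: |R(x)|=1, x<0.
x=-0.63: |R|=0.5684
|R(-1.32)|=0.5512 |R(-1.01)|=0.5000 |R(-0.7)|=0.5450
Bisect:
  x_lo=-2.4812 |R|=1.5970  x_hi=-0.3778 |R|=0.6936
  mid=-1.42950 |R|=0.59224 →hi
  mid=-1.95535 |R|=0.95635 →hi
  mid=-2.21827 |R|=1.24209 →lo
  mid=-2.08681 |R|=1.09058 →lo
  mid=-2.02108 |R|=1.02130 →lo
  mid=-1.98821 |R|=0.98828 →hi
  mid=-2.00465 |R|=1.00466 →lo
  mid=-1.99643 |R|=0.99644 →hi
  ...
  [-2.00002,-1.99990] ⇒ x*=-2.0000
Interval (-2.0000, 0).

(-2.0000,0); λ=-12 ⇒ h* = 0.1667.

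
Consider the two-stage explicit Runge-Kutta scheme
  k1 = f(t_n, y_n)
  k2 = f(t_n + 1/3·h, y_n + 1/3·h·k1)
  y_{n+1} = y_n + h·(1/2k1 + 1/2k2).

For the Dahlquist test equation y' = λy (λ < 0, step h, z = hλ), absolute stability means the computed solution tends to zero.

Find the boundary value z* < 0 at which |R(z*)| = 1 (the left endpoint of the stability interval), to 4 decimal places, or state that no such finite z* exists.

z* = -6.0000.

With y'=λy (z=hλ):
  k1=λy_n ⇒ h·k1=z·y_n;  k2=λ(1+1/3z)y_n ⇒ h·k2=z(1+1/3z)y_n
  y_{n+1}/y_n = 1 + 1/2z + 1/2z(1+1/3z) = 1 + z + 1/6z²
  Hence R(z) = 1 + z + 1/6z².

Need |R(x)|<1, x<0.
x=-0.57: |R|=0.4842
R=1: x+1/6x²=0 ⇒ x=−6=-6.0000; min R=1−1/(4·1/6)=-0.5000>−1
Confirm numerically:
  x=-4.868: |R|=0.08157 <1
  x=-4.264: |R|=0.23372 <1
  x=-2.853: |R|=0.49640 <1
  x=-6.397: |R|=1.42327 >1
  x=-6.155: |R|=1.15900 >1
  x=-6.036: |R|=1.03622 >1
Interval (-6.0000, 0).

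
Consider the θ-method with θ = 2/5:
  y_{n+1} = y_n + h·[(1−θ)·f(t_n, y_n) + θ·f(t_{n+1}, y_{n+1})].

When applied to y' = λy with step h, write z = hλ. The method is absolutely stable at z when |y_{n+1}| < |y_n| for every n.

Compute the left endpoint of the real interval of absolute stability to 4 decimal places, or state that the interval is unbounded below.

left endpoint -10.0000.

Test eqn y'=λy, z=hλ:
  y_{n+1} = y_n + z·[3/5·y_n + 2/5·y_{n+1}] ⇒ (1 − 2/5z)y_{n+1} = (1 + 3/5z)y_n
  ⇒ R(z) = (1 + 3/5z)/(1 − 2/5z).

Need |R(x)|<1, x<0.
x=-0.93: |R|=0.3222
R=−1: 1+3/5x = −1+2/5x ⇒ -1/5x=2 ⇒ x=2/(-1/5)=-10.0000
Confirm numerically:
  x=-9.915: |R|=0.99658 <1
  x=-6.554: |R|=0.80970 <1
  x=-5.600: |R|=0.72840 <1
  x=-4.305: |R|=0.58156 <1
  x=-10.547: |R|=1.02096 >1
  x=-10.382: |R|=1.01483 >1
So |R|<1 on (-10.0000, 0).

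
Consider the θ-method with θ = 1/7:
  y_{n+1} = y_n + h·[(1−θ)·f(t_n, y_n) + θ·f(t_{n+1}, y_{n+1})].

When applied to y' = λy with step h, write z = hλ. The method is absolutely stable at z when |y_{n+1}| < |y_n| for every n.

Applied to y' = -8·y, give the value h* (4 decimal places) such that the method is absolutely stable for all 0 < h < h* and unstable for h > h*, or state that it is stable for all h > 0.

(-2.8000,0); λ=-8 ⇒ h* = (14/5)/8 = 0.3500.

On y'=λy, z=hλ:
  y_{n+1} = y_n + z·[6/7·y_n + 1/7·y_{n+1}] ⇒ (1 − 1/7z)y_{n+1} = (1 + 6/7z)y_n
  R(z) = (1 + 6/7z)/(1 − 1/7z).

Need |R(x)|<1, x<0.
x=-1.63: |R|=0.3221
R=−1: 1+6/7x = −1+1/7x ⇒ -5/7x=2 ⇒ x=2/(-5/7)=-2.8000
Confirm numerically:
  x=-2.173: |R|=0.65824 <1
  x=-1.884: |R|=0.48447 <1
  x=-1.407: |R|=0.17152 <1
  x=-3.298: |R|=1.24179 >1
  x=-3.175: |R|=1.18428 >1
Stable set (-2.8000, 0).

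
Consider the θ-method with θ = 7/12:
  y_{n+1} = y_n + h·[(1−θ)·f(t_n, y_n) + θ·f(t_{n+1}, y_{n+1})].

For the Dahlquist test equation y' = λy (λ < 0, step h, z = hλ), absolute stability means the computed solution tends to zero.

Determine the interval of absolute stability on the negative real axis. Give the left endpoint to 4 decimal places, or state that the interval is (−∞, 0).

Test eqn y'=λy, z=hλ:
  y_{n+1} = y_n + z·[5/12·y_n + 7/12·y_{n+1}] ⇒ (1 − 7/12z)y_{n+1} = (1 + 5/12z)y_n
  Hence R(z) = (1 + 5/12z)/(1 − 7/12z).

Boundary: |R(x)|=1, x<0.
x=-0.83: |R|=0.4408
x=-2: |R|=0.0769
x=-10: |R|=0.4634
x=-100: |R|=0.6854
θ=7/12≥1/2 ⇒ |1+5/12x|<|1−7/12x| ∀x<0 ⇒ interval (−∞,0).

interval (−∞, 0).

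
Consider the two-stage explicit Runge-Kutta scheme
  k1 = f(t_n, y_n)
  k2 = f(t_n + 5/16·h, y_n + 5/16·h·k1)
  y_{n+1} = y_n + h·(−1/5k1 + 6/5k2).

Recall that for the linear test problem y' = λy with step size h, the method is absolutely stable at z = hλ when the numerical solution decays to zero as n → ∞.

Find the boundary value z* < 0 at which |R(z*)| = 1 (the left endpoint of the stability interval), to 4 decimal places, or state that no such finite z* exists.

z* = -2.6667.

Test eqn y'=λy, z=hλ:
  k1=λy_n ⇒ h·k1=z·y_n;  k2=λ(1+5/16z)y_n ⇒ h·k2=z(1+5/16z)y_n
  y_{n+1}/y_n = 1 − 1/5z + 6/5z(1+5/16z) = 1 + z + 3/8z²
  ⇒ R(z) = 1 + z + 3/8z².

Find x<0 with |R(x)|<1.
x=-0.3: |R|=0.7338
R=1: x+3/8x²=0 ⇒ x=−8/3=-2.6667; min R=1−1/(4·3/8)=0.3333>−1
Confirm numerically:
  x=-2.295: |R|=0.68013 <1
  x=-1.971: |R|=0.48582 <1
  x=-1.763: |R|=0.40256 <1
  x=-1.302: |R|=0.33370 <1
  x=-3.115: |R|=1.52371 >1
  x=-2.919: |R|=1.27621 >1
Stable set (-2.6667, 0).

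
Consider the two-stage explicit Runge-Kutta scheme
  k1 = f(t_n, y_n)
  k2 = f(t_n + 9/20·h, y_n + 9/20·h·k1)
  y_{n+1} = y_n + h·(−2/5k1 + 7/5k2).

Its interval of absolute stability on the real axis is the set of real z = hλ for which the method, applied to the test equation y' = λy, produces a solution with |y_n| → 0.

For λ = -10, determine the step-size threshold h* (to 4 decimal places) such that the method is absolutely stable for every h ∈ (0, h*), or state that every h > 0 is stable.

On y'=λy, z=hλ:
  k1=λy_n ⇒ h·k1=z·y_n;  k2=λ(1+9/20z)y_n ⇒ h·k2=z(1+9/20z)y_n
  y_{n+1}/y_n = 1 − 2/5z + 7/5z(1+9/20z) = 1 + z + 63/100z²
  Hence R(z) = 1 + z + 63/100z².

Solve |R(x)|<1 on ℝ⁻.
x=-0.73: |R|=0.6057
R=1: x+63/100x²=0 ⇒ x=−100/63=-1.5873; min R=1−1/(4·63/100)=0.6032>−1
Confirm numerically:
  x=-1.544: |R|=0.95788 <1
  x=-1.409: |R|=0.84173 <1
  x=-1.019: |R|=0.63517 <1
  x=-0.868: |R|=0.60666 <1
  x=-2.045: |R|=1.58968 >1
  x=-2.006: |R|=1.52914 >1
  x=-1.775: |R|=1.20989 >1
So |R|<1 on (-1.5873, 0).

(-1.5873,0); λ=-10 ⇒ h* = (100/63)/10 = 0.1587.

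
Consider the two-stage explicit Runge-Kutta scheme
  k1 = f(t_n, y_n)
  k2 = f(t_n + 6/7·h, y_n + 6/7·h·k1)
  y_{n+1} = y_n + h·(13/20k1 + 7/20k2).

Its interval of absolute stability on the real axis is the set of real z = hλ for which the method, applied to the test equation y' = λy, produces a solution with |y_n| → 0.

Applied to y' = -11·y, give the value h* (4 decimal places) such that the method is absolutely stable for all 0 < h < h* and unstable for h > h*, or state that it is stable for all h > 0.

Test eqn y'=λy, z=hλ:
  k1=λy_n ⇒ h·k1=z·y_n;  k2=λ(1+6/7z)y_n ⇒ h·k2=z(1+6/7z)y_n
  y_{n+1}/y_n = 1 + 13/20z + 7/20z(1+6/7z) = 1 + z + 3/10z²
  Hence R(z) = 1 + z + 3/10z².

Need |R(x)|<1, x<0.
x=-1.29: |R|=0.2092
R=1: x+3/10x²=0 ⇒ x=−10/3=-3.3333; min R=1−1/(4·3/10)=0.1667>−1
Confirm numerically:
  x=-1.872: |R|=0.17932 <1
  x=-1.776: |R|=0.17025 <1
  x=-1.366: |R|=0.19379 <1
  x=-3.673: |R|=1.37428 >1
  x=-3.512: |R|=1.18824 >1
  x=-3.459: |R|=1.13040 >1
Interval (-3.3333, 0).

(-3.3333,0); λ=-11 ⇒ h* = (10/3)/11 = 0.3030.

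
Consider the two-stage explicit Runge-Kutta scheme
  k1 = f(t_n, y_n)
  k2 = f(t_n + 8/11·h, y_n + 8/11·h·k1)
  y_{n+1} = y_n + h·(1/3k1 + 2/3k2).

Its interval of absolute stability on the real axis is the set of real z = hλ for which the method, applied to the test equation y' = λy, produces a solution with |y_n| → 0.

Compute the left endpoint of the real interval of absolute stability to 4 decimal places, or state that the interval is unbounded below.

z* = -2.0625.

On y'=λy, z=hλ:
  k1=λy_n ⇒ h·k1=z·y_n;  k2=λ(1+8/11z)y_n ⇒ h·k2=z(1+8/11z)y_n
  y_{n+1}/y_n = 1 + 1/3z + 2/3z(1+8/11z) = 1 + z + 16/33z²
  so R(z) = 1 + z + 16/33z².

Solve |R(x)|<1 on ℝ⁻.
x=-1.32: |R|=0.5248
R=1: x+16/33x²=0 ⇒ x=−33/16=-2.0625; min R=1−1/(4·16/33)=0.4844>−1
Confirm numerically:
  x=-1.947: |R|=0.89097 <1
  x=-1.403: |R|=0.55138 <1
  x=-1.165: |R|=0.49305 <1
  x=-2.613: |R|=1.69743 >1
  x=-2.537: |R|=1.58366 >1
  x=-2.536: |R|=1.58220 >1
Interval (-2.0625, 0).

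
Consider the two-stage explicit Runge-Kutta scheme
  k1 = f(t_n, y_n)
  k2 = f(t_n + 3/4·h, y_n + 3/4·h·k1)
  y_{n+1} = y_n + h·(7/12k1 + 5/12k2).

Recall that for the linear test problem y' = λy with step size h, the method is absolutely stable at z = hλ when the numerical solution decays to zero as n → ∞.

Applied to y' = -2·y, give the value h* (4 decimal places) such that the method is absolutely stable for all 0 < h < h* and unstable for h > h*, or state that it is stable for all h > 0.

Set f=λy, z=hλ:
  k1=λy_n ⇒ h·k1=z·y_n;  k2=λ(1+3/4z)y_n ⇒ h·k2=z(1+3/4z)y_n
  y_{n+1}/y_n = 1 + 7/12z + 5/12z(1+3/4z) = 1 + z + 5/16z²
  R(z) = 1 + z + 5/16z².

Solve |R(x)|<1 on ℝ⁻.
x=-1.43: |R|=0.2090
R=1: x+5/16x²=0 ⇒ x=−16/5=-3.2000; min R=1−1/(4·5/16)=0.2000>−1
Confirm numerically:
  x=-2.719: |R|=0.59130 <1
  x=-2.375: |R|=0.38770 <1
  x=-1.655: |R|=0.20095 <1
  x=-3.504: |R|=1.33288 >1
  x=-3.499: |R|=1.32694 >1
  x=-3.371: |R|=1.18014 >1
So |R|<1 on (-3.2000, 0).

(-3.2000,0); λ=-2 ⇒ h* = (16/5)/2 = 1.6000.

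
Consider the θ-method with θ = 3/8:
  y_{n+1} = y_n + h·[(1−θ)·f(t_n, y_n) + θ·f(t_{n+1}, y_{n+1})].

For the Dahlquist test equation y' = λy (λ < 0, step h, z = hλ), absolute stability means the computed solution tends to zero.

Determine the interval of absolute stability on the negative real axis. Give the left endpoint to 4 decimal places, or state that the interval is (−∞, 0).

With y'=λy (z=hλ):
  y_{n+1} = y_n + z·[5/8·y_n + 3/8·y_{n+1}] ⇒ (1 − 3/8z)y_{n+1} = (1 + 5/8z)y_n
  Hence R(z) = (1 + 5/8z)/(1 − 3/8z).

Boundary: |R(x)|=1, x<0.
x=-0.99: |R|=0.2780
R=−1: 1+5/8x = −1+3/8x ⇒ -1/4x=2 ⇒ x=2/(-1/4)=-8.0000
Confirm numerically:
  x=-7.174: |R|=0.94404 <1
  x=-6.594: |R|=0.89878 <1
  x=-4.817: |R|=0.71645 <1
  x=-8.290: |R|=1.01765 >1
  x=-8.143: |R|=1.00882 >1
So |R|<1 on (-8.0000, 0).

(-8.0000, 0).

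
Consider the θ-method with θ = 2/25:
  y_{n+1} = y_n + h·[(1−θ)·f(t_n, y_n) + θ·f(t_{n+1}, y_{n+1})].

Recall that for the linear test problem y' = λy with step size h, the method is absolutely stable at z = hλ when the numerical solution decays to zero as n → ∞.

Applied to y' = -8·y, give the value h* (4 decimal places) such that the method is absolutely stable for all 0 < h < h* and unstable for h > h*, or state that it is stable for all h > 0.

(-2.3810,0); λ=-8 ⇒ h* = (50/21)/8 = 0.2976.

On y'=λy, z=hλ:
  y_{n+1} = y_n + z·[23/25·y_n + 2/25·y_{n+1}] ⇒ (1 − 2/25z)y_{n+1} = (1 + 23/25z)y_n
  R(z) = (1 + 23/25z)/(1 − 2/25z).

Need |R(x)|<1, x<0.
x=-1.37: |R|=0.2347
R=−1: 1+23/25x = −1+2/25x ⇒ -21/25x=2 ⇒ x=2/(-21/25)=-2.3810
Confirm numerically:
  x=-1.819: |R|=0.58793 <1
  x=-1.000: |R|=0.07407 <1
  x=-0.983: |R|=0.08867 <1
  x=-2.779: |R|=1.27355 >1
  x=-2.777: |R|=1.27221 >1
So |R|<1 on (-2.3810, 0).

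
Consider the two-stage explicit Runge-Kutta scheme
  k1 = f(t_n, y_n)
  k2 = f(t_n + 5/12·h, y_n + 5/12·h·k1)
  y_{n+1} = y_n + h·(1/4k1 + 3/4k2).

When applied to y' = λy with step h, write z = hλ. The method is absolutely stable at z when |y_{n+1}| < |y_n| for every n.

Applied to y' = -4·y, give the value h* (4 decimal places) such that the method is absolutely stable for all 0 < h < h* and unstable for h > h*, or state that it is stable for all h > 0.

Test eqn y'=λy, z=hλ:
  k1=λy_n ⇒ h·k1=z·y_n;  k2=λ(1+5/12z)y_n ⇒ h·k2=z(1+5/12z)y_n
  y_{n+1}/y_n = 1 + 1/4z + 3/4z(1+5/12z) = 1 + z + 5/16z²
  so R(z) = 1 + z + 5/16z².

Boundary: |R(x)|=1, x<0.
x=-0.81: |R|=0.3950
R=1: x+5/16x²=0 ⇒ x=−16/5=-3.2000; min R=1−1/(4·5/16)=0.2000>−1
Confirm numerically:
  x=-2.211: |R|=0.31666 <1
  x=-2.004: |R|=0.25100 <1
  x=-1.683: |R|=0.20215 <1
  x=-3.521: |R|=1.35320 >1
  x=-3.368: |R|=1.17682 >1
Interval (-3.2000, 0).

(-3.2000,0); λ=-4 ⇒ h* = (16/5)/4 = 0.8000.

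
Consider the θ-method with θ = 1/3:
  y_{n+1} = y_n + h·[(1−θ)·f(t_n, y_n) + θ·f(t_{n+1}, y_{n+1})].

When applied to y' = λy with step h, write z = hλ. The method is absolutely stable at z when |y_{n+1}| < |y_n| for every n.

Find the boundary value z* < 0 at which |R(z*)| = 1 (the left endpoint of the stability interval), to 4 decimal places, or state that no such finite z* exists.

left endpoint -6.0000.

With y'=λy (z=hλ):
  y_{n+1} = y_n + z·[2/3·y_n + 1/3·y_{n+1}] ⇒ (1 − 1/3z)y_{n+1} = (1 + 2/3z)y_n
  so R(z) = (1 + 2/3z)/(1 − 1/3z).

Need |R(x)|<1, x<0.
x=-0.7: |R|=0.4324
R=−1: 1+2/3x = −1+1/3x ⇒ -1/3x=2 ⇒ x=2/(-1/3)=-6.0000
Confirm numerically:
  x=-4.737: |R|=0.83676 <1
  x=-4.417: |R|=0.78657 <1
  x=-3.917: |R|=0.69886 <1
  x=-3.731: |R|=0.66290 <1
  x=-6.221: |R|=1.02397 >1
  x=-6.072: |R|=1.00794 >1
Interval (-6.0000, 0).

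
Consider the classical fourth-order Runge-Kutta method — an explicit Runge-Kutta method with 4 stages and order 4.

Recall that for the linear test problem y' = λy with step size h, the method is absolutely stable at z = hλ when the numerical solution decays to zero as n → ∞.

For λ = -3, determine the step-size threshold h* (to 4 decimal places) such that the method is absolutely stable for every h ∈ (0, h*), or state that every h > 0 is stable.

(-2.7853,0); λ=-3 ⇒ h* = 0.9284.

With y'=λy (z=hλ):
  order 4, 4-stage ⇒ R(z)=1+z+z^2/2+z^3/6+z^4/24
  (e.g. R(-1.08)=0.34994, |R|=0.34994)

Need |R(x)|<1, x<0.
x=-1.08: |R|=0.3499
|R(-2.32)|=0.4971 |R(-2.07)|=0.3592 |R(-1.45)|=0.2773
Bisect:
  x_lo=-3.2552 |R|=1.9726  x_hi=-0.2426 |R|=0.7846
  mid=-1.74892 |R|=0.27869 →hi
  mid=-2.50207 |R|=0.65047 →hi
  mid=-2.87864 |R|=1.15011 →lo
  mid=-2.69036 |R|=0.86605 →hi
  mid=-2.78450 |R|=0.99880 →hi
  mid=-2.83157 |R|=1.07204 →lo
  mid=-2.80803 |R|=1.03483 →lo
  mid=-2.79627 |R|=1.01667 →lo
  ...
  [-2.78542,-2.78523] ⇒ x*=-2.7853
Interval (-2.7853, 0).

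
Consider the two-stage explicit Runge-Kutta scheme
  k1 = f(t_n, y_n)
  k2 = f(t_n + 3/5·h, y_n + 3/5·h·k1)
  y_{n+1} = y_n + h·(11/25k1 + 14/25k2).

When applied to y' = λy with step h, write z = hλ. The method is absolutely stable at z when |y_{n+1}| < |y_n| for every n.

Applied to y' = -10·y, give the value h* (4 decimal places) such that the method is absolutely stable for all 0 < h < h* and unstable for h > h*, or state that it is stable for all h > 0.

(-2.9762,0); λ=-10 ⇒ h* = (125/42)/10 = 0.2976.

With y'=λy (z=hλ):
  k1=λy_n ⇒ h·k1=z·y_n;  k2=λ(1+3/5z)y_n ⇒ h·k2=z(1+3/5z)y_n
  y_{n+1}/y_n = 1 + 11/25z + 14/25z(1+3/5z) = 1 + z + 42/125z²
  Hence R(z) = 1 + z + 42/125z².

Need |R(x)|<1, x<0.
x=-1.72: |R|=0.2740
R=1: x+42/125x²=0 ⇒ x=−125/42=-2.9762; min R=1−1/(4·42/125)=0.2560>−1
Confirm numerically:
  x=-2.123: |R|=0.39140 <1
  x=-1.734: |R|=0.27627 <1
  x=-1.282: |R|=0.27022 <1
  x=-3.549: |R|=1.68305 >1
  x=-3.263: |R|=1.31445 >1
So |R|<1 on (-2.9762, 0).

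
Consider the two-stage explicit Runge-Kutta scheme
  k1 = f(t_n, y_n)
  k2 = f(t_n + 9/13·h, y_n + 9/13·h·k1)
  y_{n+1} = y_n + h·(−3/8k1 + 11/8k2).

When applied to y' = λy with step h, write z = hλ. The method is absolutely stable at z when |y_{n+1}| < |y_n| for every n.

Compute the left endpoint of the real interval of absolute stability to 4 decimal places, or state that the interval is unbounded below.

left endpoint -1.0505.

On y'=λy, z=hλ:
  k1=λy_n ⇒ h·k1=z·y_n;  k2=λ(1+9/13z)y_n ⇒ h·k2=z(1+9/13z)y_n
  y_{n+1}/y_n = 1 − 3/8z + 11/8z(1+9/13z) = 1 + z + 99/104z²
  ⇒ R(z) = 1 + z + 99/104z².

Solve |R(x)|<1 on ℝ⁻.
x=-1.45: |R|=1.5514
R=1: x+99/104x²=0 ⇒ x=−104/99=-1.0505; min R=1−1/(4·99/104)=0.7374>−1
Confirm numerically:
  x=-0.911: |R|=0.87902 <1
  x=-0.853: |R|=0.83963 <1
  x=-0.626: |R|=0.74704 <1
  x=-1.555: |R|=1.74677 >1
  x=-1.521: |R|=1.68122 >1
So |R|<1 on (-1.0505, 0).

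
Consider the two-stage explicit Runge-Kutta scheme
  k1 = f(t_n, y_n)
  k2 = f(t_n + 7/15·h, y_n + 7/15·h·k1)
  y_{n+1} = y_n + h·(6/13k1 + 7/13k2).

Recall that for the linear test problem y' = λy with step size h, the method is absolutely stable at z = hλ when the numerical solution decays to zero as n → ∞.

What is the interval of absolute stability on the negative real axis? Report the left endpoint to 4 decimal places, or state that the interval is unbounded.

(-3.9796, 0).

Test eqn y'=λy, z=hλ:
  k1=λy_n ⇒ h·k1=z·y_n;  k2=λ(1+7/15z)y_n ⇒ h·k2=z(1+7/15z)y_n
  y_{n+1}/y_n = 1 + 6/13z + 7/13z(1+7/15z) = 1 + z + 49/195z²
  R(z) = 1 + z + 49/195z².

Boundary: |R(x)|=1, x<0.
x=-0.4: |R|=0.6402
R=1: x+49/195x²=0 ⇒ x=−195/49=-3.9796; min R=1−1/(4·49/195)=0.0051>−1
Confirm numerically:
  x=-3.955: |R|=0.97556 <1
  x=-3.393: |R|=0.49987 <1
  x=-3.203: |R|=0.37496 <1
  x=-1.965: |R|=0.00526 <1
  x=-4.515: |R|=1.60744 >1
  x=-4.439: |R|=1.51244 >1
  x=-4.081: |R|=1.10399 >1
So |R|<1 on (-3.9796, 0).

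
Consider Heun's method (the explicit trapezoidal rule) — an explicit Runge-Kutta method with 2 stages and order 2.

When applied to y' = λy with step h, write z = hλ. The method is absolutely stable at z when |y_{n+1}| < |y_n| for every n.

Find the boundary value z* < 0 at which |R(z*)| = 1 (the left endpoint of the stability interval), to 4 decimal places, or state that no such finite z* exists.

left endpoint -2.0000.

Test eqn y'=λy, z=hλ:
  order 2, 2-stage ⇒ R(z)=1+z+z^2/2
  (e.g. R(-1.67)=0.72445, |R|=0.72445)

Need |R(x)|<1, x<0.
x=-1.67: |R|=0.7244
|R(-2.32)|=1.3712 |R(-1.91)|=0.9140 |R(-1.26)|=0.5338
Bisect:
  x_lo=-2.8246 |R|=2.1646  x_hi=-0.1017 |R|=0.9034
  mid=-1.46317 |R|=0.60727 →hi
  mid=-2.14389 |R|=1.15424 →lo
  mid=-1.80353 |R|=0.82283 →hi
  mid=-1.97371 |R|=0.97406 →hi
  mid=-2.05880 |R|=1.06053 →lo
  mid=-2.01626 |R|=1.01639 →lo
  mid=-1.99498 |R|=0.99500 →hi
  mid=-2.00562 |R|=1.00564 →lo
  mid=-2.00030 |R|=1.00030 →lo
  mid=-1.99764 |R|=0.99765 →hi
  ...
  [-2.00014,-1.99997] ⇒ x*=-2.0000
Interval (-2.0000, 0).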